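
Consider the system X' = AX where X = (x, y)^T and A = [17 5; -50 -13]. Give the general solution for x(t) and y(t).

x(t) = C_1e^(2t)sin(5t) - C_2e^(2t)cos(5t), y(t) = -3C_1e^(2t)sin(5t) + C_1e^(2t)cos(5t) + C_2e^(2t)sin(5t) + 3C_2e^(2t)cos(5t)

Coefficient matrix A = [[17, 5], [-50, -13]].
Characteristic polynomial det(A - λI) = λ^2 - 4λ + 29 = 0.
Eigenvalues λ = 2 ± 5i (complex conjugate pair).
For λ=2+5i: an eigenvector is (0,1) - i(1,-3) = (0 - i, 1 + 3i).
A real fundamental pair from Re and Im of e^((2+5i)t)v: X_1 = e^(2t)(cos(5t)·(0,1) + sin(5t)·(1,-3)), X_2 = e^(2t)(sin(5t)·(0,1) - cos(5t)·(1,-3)).
General solution: C_1X_1 + C_2X_2.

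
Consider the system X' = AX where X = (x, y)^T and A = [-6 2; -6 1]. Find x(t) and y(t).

x(t) = 2K_1e^(-3t) - K_2e^(-2t), y(t) = 3K_1e^(-3t) - 2K_2e^(-2t)

Coefficient matrix A = [[-6, 2], [-6, 1]].
Characteristic polynomial det(A - λI) = λ^2 + 5λ + 6 = 0.
Eigenvalues λ = -3, -2.
For λ=-3: (A-λI) row 1 is [-3, 2], so an eigenvector is (2, 3).
For λ=-2: (A-λI) row 1 is [-4, 2], so an eigenvector is (-1, -2).
General solution: K_1e^(-3t)(2,3) + K_2e^(-2t)(-1,-2).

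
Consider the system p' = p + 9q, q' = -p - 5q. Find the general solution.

Coefficient matrix A = [[1, 9], [-1, -5]].
Characteristic polynomial det(A - λI) = λ^2 + 4λ + 4 = 0.
Single eigenvalue λ = -2 with algebraic multiplicity 2.
Eigenvector v = (-3,1); generalized eigenvector w with (A-λI)w=v is (-1,0).
General solution: e^(-2t)[C_1·v + C_2·(t·v + w)].

p(t) = -3C_1e^(-2t) - 3C_2te^(-2t) - C_2e^(-2t), q(t) = C_1e^(-2t) + C_2te^(-2t)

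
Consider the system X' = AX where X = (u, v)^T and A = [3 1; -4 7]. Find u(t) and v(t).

u(t) = -C_1e^(5t) - C_2te^(5t), v(t) = -2C_1e^(5t) - 2C_2te^(5t) - C_2e^(5t)

Coefficient matrix A = [[3, 1], [-4, 7]].
Characteristic polynomial det(A - λI) = λ^2 - 10λ + 25 = 0.
Single eigenvalue λ = 5 with algebraic multiplicity 2.
Eigenvector v = (-1,-2); generalized eigenvector w with (A-λI)w=v is (0,-1).
General solution: e^(5t)[C_1·v + C_2·(t·v + w)].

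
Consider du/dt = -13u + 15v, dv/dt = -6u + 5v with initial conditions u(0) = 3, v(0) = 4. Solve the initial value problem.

u(t) = 11e^(-4t)sin(3t) + 3e^(-4t)cos(3t), v(t) = 6e^(-4t)sin(3t) + 4e^(-4t)cos(3t)

Coefficient matrix A = [[-13, 15], [-6, 5]].
Characteristic polynomial det(A - λI) = λ^2 + 8λ + 25 = 0.
Eigenvalues λ = -4 ± 3i (complex conjugate pair).
For λ=-4+3i: an eigenvector is (-2,-1) - i(1,1) = (-2 - i, -1 - i).
A real fundamental pair from Re and Im of e^((-4+3i)t)v: X_1 = e^(-4t)(cos(3t)·(-2,-1) + sin(3t)·(1,1)), X_2 = e^(-4t)(sin(3t)·(-2,-1) - cos(3t)·(1,1)).
General solution: c_1X_1 + c_2X_2.
Applying u(0)=3, v(0)=4 gives c_1=1, c_2=-5.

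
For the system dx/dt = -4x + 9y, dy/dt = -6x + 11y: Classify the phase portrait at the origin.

unstable node

A = [[-4,9],[-6,11]]; det(A-λI) = λ^2 - 7λ + 10.
λ = 2, 5: both positive.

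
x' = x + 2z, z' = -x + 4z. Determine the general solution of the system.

Coefficient matrix A = [[1, 2], [-1, 4]].
Characteristic polynomial det(A - λI) = λ^2 - 5λ + 6 = 0.
Eigenvalues λ = 3, 2.
For λ=3: (A-λI) row 1 is [-2, 2], so an eigenvector is (-1, -1).
For λ=2: (A-λI) row 1 is [-1, 2], so an eigenvector is (-2, -1).
General solution: K_1e^(3t)(-1,-1) + K_2e^(2t)(-2,-1).

x(t) = -K_1e^(3t) - 2K_2e^(2t), z(t) = -K_1e^(3t) - K_2e^(2t)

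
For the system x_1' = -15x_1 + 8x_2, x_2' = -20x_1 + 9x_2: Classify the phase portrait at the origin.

stable spiral

A = [[-15,8],[-20,9]]; det(A-λI) = λ^2 + 6λ + 25.
λ = -3 ± 4i: negative real part.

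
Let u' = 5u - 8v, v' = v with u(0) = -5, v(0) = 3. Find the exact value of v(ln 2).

6

A = [[5,-8],[0,1]]; eigenvalues λ = 1, 5.
Eigenvectors: (2,1) for λ=1, (1,0) for λ=5.
From the initial condition, c_1 = 3, c_2 = -11.
v(ln 2) = (3)(2^1)(1) + (-11)(2^5)(0) = 6.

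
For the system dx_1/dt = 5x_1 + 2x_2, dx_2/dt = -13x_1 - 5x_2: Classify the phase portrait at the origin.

A = [[5,2],[-13,-5]]; det(A-λI) = λ^2 + 1.
λ = 0 ± i: zero real part.

center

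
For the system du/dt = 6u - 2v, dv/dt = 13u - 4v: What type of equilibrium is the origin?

A = [[6,-2],[13,-4]]; det(A-λI) = λ^2 - 2λ + 2.
λ = 1 ± i: positive real part.

unstable spiral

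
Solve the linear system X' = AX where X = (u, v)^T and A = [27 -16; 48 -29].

Coefficient matrix A = [[27, -16], [48, -29]].
Characteristic polynomial det(A - λI) = λ^2 + 2λ - 15 = 0.
Eigenvalues λ = 3, -5.
For λ=3: (A-λI) row 1 is [24, -16], so an eigenvector is (2, 3).
For λ=-5: (A-λI) row 1 is [32, -16], so an eigenvector is (-1, -2).
General solution: c_1e^(3t)(2,3) + c_2e^(-5t)(-1,-2).

u(t) = 2c_1e^(3t) - c_2e^(-5t), v(t) = 3c_1e^(3t) - 2c_2e^(-5t)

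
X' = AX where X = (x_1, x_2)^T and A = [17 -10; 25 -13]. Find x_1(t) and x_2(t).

Coefficient matrix A = [[17, -10], [25, -13]].
Characteristic polynomial det(A - λI) = λ^2 - 4λ + 29 = 0.
Eigenvalues λ = 2 ± 5i (complex conjugate pair).
For λ=2+5i: an eigenvector is (-1,-1) - i(-1,-2) = (-1 + i, -1 + 2i).
A real fundamental pair from Re and Im of e^((2+5i)t)v: X_1 = e^(2t)(cos(5t)·(-1,-1) + sin(5t)·(-1,-2)), X_2 = e^(2t)(sin(5t)·(-1,-1) - cos(5t)·(-1,-2)).
General solution: C_1X_1 + C_2X_2.

x_1(t) = -C_1e^(2t)sin(5t) - C_1e^(2t)cos(5t) - C_2e^(2t)sin(5t) + C_2e^(2t)cos(5t), x_2(t) = -2C_1e^(2t)sin(5t) - C_1e^(2t)cos(5t) - C_2e^(2t)sin(5t) + 2C_2e^(2t)cos(5t)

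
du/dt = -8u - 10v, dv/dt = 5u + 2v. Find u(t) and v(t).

Coefficient matrix A = [[-8, -10], [5, 2]].
Characteristic polynomial det(A - λI) = λ^2 + 6λ + 34 = 0.
Eigenvalues λ = -3 ± 5i (complex conjugate pair).
For λ=-3+5i: an eigenvector is (1,0) - i(-1,1) = (1 + i, 0 - i).
A real fundamental pair from Re and Im of e^((-3+5i)t)v: X_1 = e^(-3t)(cos(5t)·(1,0) + sin(5t)·(-1,1)), X_2 = e^(-3t)(sin(5t)·(1,0) - cos(5t)·(-1,1)).
General solution: c_1X_1 + c_2X_2.

u(t) = -c_1e^(-3t)sin(5t) + c_1e^(-3t)cos(5t) + c_2e^(-3t)sin(5t) + c_2e^(-3t)cos(5t), v(t) = c_1e^(-3t)sin(5t) - c_2e^(-3t)cos(5t)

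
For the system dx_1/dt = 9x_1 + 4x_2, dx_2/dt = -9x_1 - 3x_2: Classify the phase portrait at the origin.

A = [[9,4],[-9,-3]]; det(A-λI) = λ^2 - 6λ + 9.
repeated λ = 3 with a single eigenvector.

unstable improper node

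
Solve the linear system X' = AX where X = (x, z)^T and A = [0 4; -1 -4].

Coefficient matrix A = [[0, 4], [-1, -4]].
Characteristic polynomial det(A - λI) = λ^2 + 4λ + 4 = 0.
Single eigenvalue λ = -2 with algebraic multiplicity 2.
Eigenvector v = (2,-1); generalized eigenvector w with (A-λI)w=v is (-3,2).
General solution: e^(-2t)[C_1·v + C_2·(t·v + w)].

x(t) = 2C_1e^(-2t) + 2C_2te^(-2t) - 3C_2e^(-2t), z(t) = -C_1e^(-2t) - C_2te^(-2t) + 2C_2e^(-2t)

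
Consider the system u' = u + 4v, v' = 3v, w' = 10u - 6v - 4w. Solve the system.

u(t) = 2K_2e^(3t) + K_3e^(t), v(t) = K_2e^(3t), w(t) = K_1e^(-4t) + 2K_2e^(3t) + 2K_3e^(t)

Coefficient matrix A = [[1, 4, 0], [0, 3, 0], [10, -6, -4]].
det(A - λI) = 0 gives eigenvalues λ = -4, 3, 1.
For λ=-4: eigenvector (0,0,1).
For λ=3: eigenvector (2,1,2).
For λ=1: eigenvector (1,0,2).
General solution: K_1e^(-4t)(0,0,1) + K_2e^(3t)(2,1,2) + K_3e^(t)(1,0,2).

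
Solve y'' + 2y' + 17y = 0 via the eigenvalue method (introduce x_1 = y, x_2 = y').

Let x_1 = y, x_2 = y'. Then x_1' = x_2 and x_2' = -17x_1 - 2x_2.
A = [[0,1],[-17,-2]]; det(A-λI) = λ^2 + 2λ + 17.
Eigenvalues λ = -1 ± 4i.

y(t) = K_1e^(-t)cos(4t) + K_2e^(-t)sin(4t)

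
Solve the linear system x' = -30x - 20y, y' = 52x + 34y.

x(t) = K_1e^(2t)sin(4t) - 2K_1e^(2t)cos(4t) - 2K_2e^(2t)sin(4t) - K_2e^(2t)cos(4t), y(t) = -2K_1e^(2t)sin(4t) + 3K_1e^(2t)cos(4t) + 3K_2e^(2t)sin(4t) + 2K_2e^(2t)cos(4t)

Coefficient matrix A = [[-30, -20], [52, 34]].
Characteristic polynomial det(A - λI) = λ^2 - 4λ + 20 = 0.
Eigenvalues λ = 2 ± 4i (complex conjugate pair).
For λ=2+4i: an eigenvector is (-2,3) - i(1,-2) = (-2 - i, 3 + 2i).
A real fundamental pair from Re and Im of e^((2+4i)t)v: X_1 = e^(2t)(cos(4t)·(-2,3) + sin(4t)·(1,-2)), X_2 = e^(2t)(sin(4t)·(-2,3) - cos(4t)·(1,-2)).
General solution: K_1X_1 + K_2X_2.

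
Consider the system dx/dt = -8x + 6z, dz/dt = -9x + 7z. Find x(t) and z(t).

Coefficient matrix A = [[-8, 6], [-9, 7]].
Characteristic polynomial det(A - λI) = λ^2 + λ - 2 = 0.
Eigenvalues λ = -2, 1.
For λ=-2: (A-λI) row 1 is [-6, 6], so an eigenvector is (-1, -1).
For λ=1: (A-λI) row 1 is [-9, 6], so an eigenvector is (-2, -3).
General solution: c_1e^(-2t)(-1,-1) + c_2e^(t)(-2,-3).

x(t) = -c_1e^(-2t) - 2c_2e^(t), z(t) = -c_1e^(-2t) - 3c_2e^(t)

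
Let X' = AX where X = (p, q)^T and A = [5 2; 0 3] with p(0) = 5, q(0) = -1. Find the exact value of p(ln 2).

136

A = [[5,2],[0,3]]; eigenvalues λ = 3, 5.
Eigenvectors: (1,-1) for λ=3, (1,0) for λ=5.
From the initial condition, c_1 = 1, c_2 = 4.
p(ln 2) = (1)(2^3)(1) + (4)(2^5)(1) = 136.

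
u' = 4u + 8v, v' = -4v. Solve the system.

u(t) = -K_1e^(4t) - K_2e^(-4t), v(t) = K_2e^(-4t)

Coefficient matrix A = [[4, 8], [0, -4]].
Characteristic polynomial det(A - λI) = λ^2 - 16 = 0.
Eigenvalues λ = 4, -4.
For λ=4: (A-λI) row 1 is [0, 8], so an eigenvector is (-1, 0).
For λ=-4: (A-λI) row 1 is [8, 8], so an eigenvector is (-1, 1).
General solution: K_1e^(4t)(-1,0) + K_2e^(-4t)(-1,1).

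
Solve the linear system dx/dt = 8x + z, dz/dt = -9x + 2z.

x(t) = C_1e^(5t) + C_2te^(5t), z(t) = -3C_1e^(5t) - 3C_2te^(5t) + C_2e^(5t)

Coefficient matrix A = [[8, 1], [-9, 2]].
Characteristic polynomial det(A - λI) = λ^2 - 10λ + 25 = 0.
Single eigenvalue λ = 5 with algebraic multiplicity 2.
Eigenvector v = (1,-3); generalized eigenvector w with (A-λI)w=v is (0,1).
General solution: e^(5t)[C_1·v + C_2·(t·v + w)].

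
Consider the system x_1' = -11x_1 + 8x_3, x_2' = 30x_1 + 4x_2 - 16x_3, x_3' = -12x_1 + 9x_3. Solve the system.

x_1(t) = -C_1e^(-3t) - 2C_2e^(t), x_2(t) = 2C_1e^(-3t) + 4C_2e^(t) + C_3e^(4t), x_3(t) = -C_1e^(-3t) - 3C_2e^(t)

Coefficient matrix A = [[-11, 0, 8], [30, 4, -16], [-12, 0, 9]].
det(A - λI) = 0 gives eigenvalues λ = -3, 1, 4.
For λ=-3: eigenvector (-1,2,-1).
For λ=1: eigenvector (-2,4,-3).
For λ=4: eigenvector (0,1,0).
General solution: C_1e^(-3t)(-1,2,-1) + C_2e^(t)(-2,4,-3) + C_3e^(4t)(0,1,0).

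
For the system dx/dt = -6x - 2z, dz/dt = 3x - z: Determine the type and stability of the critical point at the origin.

A = [[-6,-2],[3,-1]]; det(A-λI) = λ^2 + 7λ + 12.
λ = -3, -4: both negative.

stable node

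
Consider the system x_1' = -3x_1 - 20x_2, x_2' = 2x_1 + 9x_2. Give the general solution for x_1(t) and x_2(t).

Coefficient matrix A = [[-3, -20], [2, 9]].
Characteristic polynomial det(A - λI) = λ^2 - 6λ + 13 = 0.
Eigenvalues λ = 3 ± 2i (complex conjugate pair).
For λ=3+2i: an eigenvector is (-1,0) - i(3,-1) = (-1 - 3i, 0 + i).
A real fundamental pair from Re and Im of e^((3+2i)t)v: X_1 = e^(3t)(cos(2t)·(-1,0) + sin(2t)·(3,-1)), X_2 = e^(3t)(sin(2t)·(-1,0) - cos(2t)·(3,-1)).
General solution: c_1X_1 + c_2X_2.

x_1(t) = 3c_1e^(3t)sin(2t) - c_1e^(3t)cos(2t) - c_2e^(3t)sin(2t) - 3c_2e^(3t)cos(2t), x_2(t) = -c_1e^(3t)sin(2t) + c_2e^(3t)cos(2t)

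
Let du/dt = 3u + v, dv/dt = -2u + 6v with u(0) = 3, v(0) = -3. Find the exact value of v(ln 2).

A = [[3,1],[-2,6]]; eigenvalues λ = 5, 4.
Eigenvectors: (1,2) for λ=5, (-1,-1) for λ=4.
From the initial condition, c_1 = -6, c_2 = -9.
v(ln 2) = (-6)(2^5)(2) + (-9)(2^4)(-1) = -240.

-240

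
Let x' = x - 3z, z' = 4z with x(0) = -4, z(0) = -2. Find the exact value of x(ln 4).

A = [[1,-3],[0,4]]; eigenvalues λ = 1, 4.
Eigenvectors: (-1,0) for λ=1, (-1,1) for λ=4.
From the initial condition, c_1 = 6, c_2 = -2.
x(ln 4) = (6)(4^1)(-1) + (-2)(4^4)(-1) = 488.

488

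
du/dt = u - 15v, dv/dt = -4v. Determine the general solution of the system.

u(t) = -3c_1e^(-4t) - c_2e^(t), v(t) = -c_1e^(-4t)

Coefficient matrix A = [[1, -15], [0, -4]].
Characteristic polynomial det(A - λI) = λ^2 + 3λ - 4 = 0.
Eigenvalues λ = -4, 1.
For λ=-4: (A-λI) row 1 is [5, -15], so an eigenvector is (-3, -1).
For λ=1: (A-λI) row 1 is [0, -15], so an eigenvector is (-1, 0).
General solution: c_1e^(-4t)(-3,-1) + c_2e^(t)(-1,0).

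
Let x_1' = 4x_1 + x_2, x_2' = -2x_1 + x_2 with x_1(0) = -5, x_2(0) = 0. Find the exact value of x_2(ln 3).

180

A = [[4,1],[-2,1]]; eigenvalues λ = 3, 2.
Eigenvectors: (1,-1) for λ=3, (1,-2) for λ=2.
From the initial condition, c_1 = -10, c_2 = 5.
x_2(ln 3) = (-10)(3^3)(-1) + (5)(3^2)(-2) = 180.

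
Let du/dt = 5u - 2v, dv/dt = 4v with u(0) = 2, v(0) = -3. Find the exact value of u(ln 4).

A = [[5,-2],[0,4]]; eigenvalues λ = 4, 5.
Eigenvectors: (2,1) for λ=4, (-1,0) for λ=5.
From the initial condition, c_1 = -3, c_2 = -8.
u(ln 4) = (-3)(4^4)(2) + (-8)(4^5)(-1) = 6656.

6656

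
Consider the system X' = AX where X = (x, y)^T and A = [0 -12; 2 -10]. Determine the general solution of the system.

x(t) = 3K_1e^(-4t) - 2K_2e^(-6t), y(t) = K_1e^(-4t) - K_2e^(-6t)

Coefficient matrix A = [[0, -12], [2, -10]].
Characteristic polynomial det(A - λI) = λ^2 + 10λ + 24 = 0.
Eigenvalues λ = -4, -6.
For λ=-4: (A-λI) row 1 is [4, -12], so an eigenvector is (3, 1).
For λ=-6: (A-λI) row 1 is [6, -12], so an eigenvector is (-2, -1).
General solution: K_1e^(-4t)(3,1) + K_2e^(-6t)(-2,-1).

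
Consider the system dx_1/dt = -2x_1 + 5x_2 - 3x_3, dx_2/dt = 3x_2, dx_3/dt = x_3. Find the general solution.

x_1(t) = c_1e^(3t) + c_2e^(-2t) - c_3e^(t), x_2(t) = c_1e^(3t), x_3(t) = c_3e^(t)

Coefficient matrix A = [[-2, 5, -3], [0, 3, 0], [0, 0, 1]].
det(A - λI) = 0 gives eigenvalues λ = 3, -2, 1.
For λ=3: eigenvector (1,1,0).
For λ=-2: eigenvector (1,0,0).
For λ=1: eigenvector (-1,0,1).
General solution: c_1e^(3t)(1,1,0) + c_2e^(-2t)(1,0,0) + c_3e^(t)(-1,0,1).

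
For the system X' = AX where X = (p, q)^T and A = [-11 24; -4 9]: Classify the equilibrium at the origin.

A = [[-11,24],[-4,9]]; det(A-λI) = λ^2 + 2λ - 3.
λ = -3, 1: opposite signs.

saddle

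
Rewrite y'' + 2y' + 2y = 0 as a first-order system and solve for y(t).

y(t) = C_1e^(-t)cos(t) + C_2e^(-t)sin(t)

Let x_1 = y, x_2 = y'. Then x_1' = x_2 and x_2' = -2x_1 - 2x_2.
A = [[0,1],[-2,-2]]; det(A-λI) = λ^2 + 2λ + 2.
Eigenvalues λ = -1 ± i.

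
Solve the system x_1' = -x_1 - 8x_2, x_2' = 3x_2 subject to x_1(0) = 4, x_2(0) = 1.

Coefficient matrix A = [[-1, -8], [0, 3]].
Characteristic polynomial det(A - λI) = λ^2 - 2λ - 3 = 0.
Eigenvalues λ = -1, 3.
For λ=-1: (A-λI) row 1 is [0, -8], so an eigenvector is (-1, 0).
For λ=3: (A-λI) row 1 is [-4, -8], so an eigenvector is (2, -1).
General solution: C_1e^(-t)(-1,0) + C_2e^(3t)(2,-1).
Applying x_1(0)=4, x_2(0)=1 gives C_1=-6, C_2=-1.

x_1(t) = -2e^(3t) + 6e^(-t), x_2(t) = e^(3t)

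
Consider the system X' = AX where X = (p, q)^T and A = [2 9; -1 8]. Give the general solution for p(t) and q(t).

Coefficient matrix A = [[2, 9], [-1, 8]].
Characteristic polynomial det(A - λI) = λ^2 - 10λ + 25 = 0.
Single eigenvalue λ = 5 with algebraic multiplicity 2.
Eigenvector v = (3,1); generalized eigenvector w with (A-λI)w=v is (-1,0).
General solution: e^(5t)[c_1·v + c_2·(t·v + w)].

p(t) = 3c_1e^(5t) + 3c_2te^(5t) - c_2e^(5t), q(t) = c_1e^(5t) + c_2te^(5t)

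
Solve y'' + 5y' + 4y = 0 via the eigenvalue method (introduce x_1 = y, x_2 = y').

y(t) = K_1e^(-t) + K_2e^(-4t)

Let x_1 = y, x_2 = y'. Then x_1' = x_2 and x_2' = -4x_1 - 5x_2.
A = [[0,1],[-4,-5]]; det(A-λI) = λ^2 + 5λ + 4.
Eigenvalues λ = -1, -4 with eigenvectors (1,-1), (1,-4).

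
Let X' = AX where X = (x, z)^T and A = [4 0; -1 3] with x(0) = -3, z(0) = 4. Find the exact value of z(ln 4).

832

A = [[4,0],[-1,3]]; eigenvalues λ = 3, 4.
Eigenvectors: (0,-1) for λ=3, (-1,1) for λ=4.
From the initial condition, c_1 = -1, c_2 = 3.
z(ln 4) = (-1)(4^3)(-1) + (3)(4^4)(1) = 832.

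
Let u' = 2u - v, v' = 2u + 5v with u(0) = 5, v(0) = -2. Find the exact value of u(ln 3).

-27

A = [[2,-1],[2,5]]; eigenvalues λ = 4, 3.
Eigenvectors: (-1,2) for λ=4, (-1,1) for λ=3.
From the initial condition, c_1 = 3, c_2 = -8.
u(ln 3) = (3)(3^4)(-1) + (-8)(3^3)(-1) = -27.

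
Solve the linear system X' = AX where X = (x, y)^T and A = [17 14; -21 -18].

x(t) = -2c_1e^(-4t) + c_2e^(3t), y(t) = 3c_1e^(-4t) - c_2e^(3t)

Coefficient matrix A = [[17, 14], [-21, -18]].
Characteristic polynomial det(A - λI) = λ^2 + λ - 12 = 0.
Eigenvalues λ = -4, 3.
For λ=-4: (A-λI) row 1 is [21, 14], so an eigenvector is (-2, 3).
For λ=3: (A-λI) row 1 is [14, 14], so an eigenvector is (1, -1).
General solution: c_1e^(-4t)(-2,3) + c_2e^(3t)(1,-1).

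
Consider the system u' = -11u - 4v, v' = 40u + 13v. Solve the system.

Coefficient matrix A = [[-11, -4], [40, 13]].
Characteristic polynomial det(A - λI) = λ^2 - 2λ + 17 = 0.
Eigenvalues λ = 1 ± 4i (complex conjugate pair).
For λ=1+4i: an eigenvector is (0,-1) - i(1,-3) = (0 - i, -1 + 3i).
A real fundamental pair from Re and Im of e^((1+4i)t)v: X_1 = e^(t)(cos(4t)·(0,-1) + sin(4t)·(1,-3)), X_2 = e^(t)(sin(4t)·(0,-1) - cos(4t)·(1,-3)).
General solution: c_1X_1 + c_2X_2.

u(t) = c_1e^(t)sin(4t) - c_2e^(t)cos(4t), v(t) = -3c_1e^(t)sin(4t) - c_1e^(t)cos(4t) - c_2e^(t)sin(4t) + 3c_2e^(t)cos(4t)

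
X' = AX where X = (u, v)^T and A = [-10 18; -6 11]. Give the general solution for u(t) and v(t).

Coefficient matrix A = [[-10, 18], [-6, 11]].
Characteristic polynomial det(A - λI) = λ^2 - λ - 2 = 0.
Eigenvalues λ = -1, 2.
For λ=-1: (A-λI) row 1 is [-9, 18], so an eigenvector is (2, 1).
For λ=2: (A-λI) row 1 is [-12, 18], so an eigenvector is (-3, -2).
General solution: K_1e^(-t)(2,1) + K_2e^(2t)(-3,-2).

u(t) = 2K_1e^(-t) - 3K_2e^(2t), v(t) = K_1e^(-t) - 2K_2e^(2t)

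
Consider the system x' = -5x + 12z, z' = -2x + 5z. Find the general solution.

Coefficient matrix A = [[-5, 12], [-2, 5]].
Characteristic polynomial det(A - λI) = λ^2 - 1 = 0.
Eigenvalues λ = -1, 1.
For λ=-1: (A-λI) row 1 is [-4, 12], so an eigenvector is (-3, -1).
For λ=1: (A-λI) row 1 is [-6, 12], so an eigenvector is (2, 1).
General solution: c_1e^(-t)(-3,-1) + c_2e^(t)(2,1).

x(t) = -3c_1e^(-t) + 2c_2e^(t), z(t) = -c_1e^(-t) + c_2e^(t)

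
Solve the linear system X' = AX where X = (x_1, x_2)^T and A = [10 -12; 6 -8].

Coefficient matrix A = [[10, -12], [6, -8]].
Characteristic polynomial det(A - λI) = λ^2 - 2λ - 8 = 0.
Eigenvalues λ = 4, -2.
For λ=4: (A-λI) row 1 is [6, -12], so an eigenvector is (2, 1).
For λ=-2: (A-λI) row 1 is [12, -12], so an eigenvector is (1, 1).
General solution: C_1e^(4t)(2,1) + C_2e^(-2t)(1,1).

x_1(t) = 2C_1e^(4t) + C_2e^(-2t), x_2(t) = C_1e^(4t) + C_2e^(-2t)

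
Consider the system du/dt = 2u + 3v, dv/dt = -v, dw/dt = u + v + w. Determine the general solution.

Coefficient matrix A = [[2, 3, 0], [0, -1, 0], [1, 1, 1]].
det(A - λI) = 0 gives eigenvalues λ = 2, -1, 1.
For λ=2: eigenvector (1,0,1).
For λ=-1: eigenvector (-1,1,0).
For λ=1: eigenvector (0,0,1).
General solution: C_1e^(2t)(1,0,1) + C_2e^(-t)(-1,1,0) + C_3e^(t)(0,0,1).

u(t) = C_1e^(2t) - C_2e^(-t), v(t) = C_2e^(-t), w(t) = C_1e^(2t) + C_3e^(t)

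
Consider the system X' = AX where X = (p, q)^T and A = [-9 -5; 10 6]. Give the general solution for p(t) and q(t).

Coefficient matrix A = [[-9, -5], [10, 6]].
Characteristic polynomial det(A - λI) = λ^2 + 3λ - 4 = 0.
Eigenvalues λ = -4, 1.
For λ=-4: (A-λI) row 1 is [-5, -5], so an eigenvector is (-1, 1).
For λ=1: (A-λI) row 1 is [-10, -5], so an eigenvector is (-1, 2).
General solution: K_1e^(-4t)(-1,1) + K_2e^(t)(-1,2).

p(t) = -K_1e^(-4t) - K_2e^(t), q(t) = K_1e^(-4t) + 2K_2e^(t)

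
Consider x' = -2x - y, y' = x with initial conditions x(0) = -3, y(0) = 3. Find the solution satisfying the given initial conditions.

x(t) = -3e^(-t), y(t) = 3e^(-t)

Coefficient matrix A = [[-2, -1], [1, 0]].
Characteristic polynomial det(A - λI) = λ^2 + 2λ + 1 = 0.
Single eigenvalue λ = -1 with algebraic multiplicity 2.
Eigenvector v = (-1,1); generalized eigenvector w with (A-λI)w=v is (-2,3).
General solution: e^(-t)[c_1·v + c_2·(t·v + w)].
Applying x(0)=-3, y(0)=3 gives c_1=3, c_2=0.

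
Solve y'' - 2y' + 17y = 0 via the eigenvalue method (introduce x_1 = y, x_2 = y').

y(t) = c_1e^(t)cos(4t) + c_2e^(t)sin(4t)

Let x_1 = y, x_2 = y'. Then x_1' = x_2 and x_2' = -17x_1 + 2x_2.
A = [[0,1],[-17,2]]; det(A-λI) = λ^2 - 2λ + 17.
Eigenvalues λ = 1 ± 4i.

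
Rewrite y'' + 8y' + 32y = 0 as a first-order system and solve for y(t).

y(t) = K_1e^(-4t)cos(4t) + K_2e^(-4t)sin(4t)

Let x_1 = y, x_2 = y'. Then x_1' = x_2 and x_2' = -32x_1 - 8x_2.
A = [[0,1],[-32,-8]]; det(A-λI) = λ^2 + 8λ + 32.
Eigenvalues λ = -4 ± 4i.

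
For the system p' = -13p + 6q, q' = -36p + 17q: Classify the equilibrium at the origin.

A = [[-13,6],[-36,17]]; det(A-λI) = λ^2 - 4λ - 5.
λ = -1, 5: opposite signs.

saddle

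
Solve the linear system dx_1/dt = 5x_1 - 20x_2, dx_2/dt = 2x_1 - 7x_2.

Coefficient matrix A = [[5, -20], [2, -7]].
Characteristic polynomial det(A - λI) = λ^2 + 2λ + 5 = 0.
Eigenvalues λ = -1 ± 2i (complex conjugate pair).
For λ=-1+2i: an eigenvector is (3,1) - i(-1,0) = (3 + i, 1).
A real fundamental pair from Re and Im of e^((-1+2i)t)v: X_1 = e^(-t)(cos(2t)·(3,1) + sin(2t)·(-1,0)), X_2 = e^(-t)(sin(2t)·(3,1) - cos(2t)·(-1,0)).
General solution: c_1X_1 + c_2X_2.

x_1(t) = -c_1e^(-t)sin(2t) + 3c_1e^(-t)cos(2t) + 3c_2e^(-t)sin(2t) + c_2e^(-t)cos(2t), x_2(t) = c_1e^(-t)cos(2t) + c_2e^(-t)sin(2t)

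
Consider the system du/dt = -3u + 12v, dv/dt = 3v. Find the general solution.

u(t) = -c_1e^(-3t) - 2c_2e^(3t), v(t) = -c_2e^(3t)

Coefficient matrix A = [[-3, 12], [0, 3]].
Characteristic polynomial det(A - λI) = λ^2 - 9 = 0.
Eigenvalues λ = -3, 3.
For λ=-3: (A-λI) row 1 is [0, 12], so an eigenvector is (-1, 0).
For λ=3: (A-λI) row 1 is [-6, 12], so an eigenvector is (-2, -1).
General solution: c_1e^(-3t)(-1,0) + c_2e^(3t)(-2,-1).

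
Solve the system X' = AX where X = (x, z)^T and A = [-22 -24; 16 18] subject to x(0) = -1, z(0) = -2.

x(t) = 8e^(2t) - 9e^(-6t), z(t) = -8e^(2t) + 6e^(-6t)

Coefficient matrix A = [[-22, -24], [16, 18]].
Characteristic polynomial det(A - λI) = λ^2 + 4λ - 12 = 0.
Eigenvalues λ = 2, -6.
For λ=2: (A-λI) row 1 is [-24, -24], so an eigenvector is (-1, 1).
For λ=-6: (A-λI) row 1 is [-16, -24], so an eigenvector is (-3, 2).
General solution: C_1e^(2t)(-1,1) + C_2e^(-6t)(-3,2).
Applying x(0)=-1, z(0)=-2 gives C_1=-8, C_2=3.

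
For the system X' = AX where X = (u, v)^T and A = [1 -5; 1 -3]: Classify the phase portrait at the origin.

stable spiral

A = [[1,-5],[1,-3]]; det(A-λI) = λ^2 + 2λ + 2.
λ = -1 ± i: negative real part.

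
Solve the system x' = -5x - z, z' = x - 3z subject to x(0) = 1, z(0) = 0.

Coefficient matrix A = [[-5, -1], [1, -3]].
Characteristic polynomial det(A - λI) = λ^2 + 8λ + 16 = 0.
Single eigenvalue λ = -4 with algebraic multiplicity 2.
Eigenvector v = (1,-1); generalized eigenvector w with (A-λI)w=v is (-2,1).
General solution: e^(-4t)[K_1·v + K_2·(t·v + w)].
Applying x(0)=1, z(0)=0 gives K_1=-1, K_2=-1.

x(t) = -te^(-4t) + e^(-4t), z(t) = te^(-4t)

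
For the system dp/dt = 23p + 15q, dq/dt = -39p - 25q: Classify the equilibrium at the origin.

stable spiral

A = [[23,15],[-39,-25]]; det(A-λI) = λ^2 + 2λ + 10.
λ = -1 ± 3i: negative real part.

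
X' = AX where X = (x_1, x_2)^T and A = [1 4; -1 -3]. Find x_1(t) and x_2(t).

x_1(t) = -2c_1e^(-t) - 2c_2te^(-t) - c_2e^(-t), x_2(t) = c_1e^(-t) + c_2te^(-t)

Coefficient matrix A = [[1, 4], [-1, -3]].
Characteristic polynomial det(A - λI) = λ^2 + 2λ + 1 = 0.
Single eigenvalue λ = -1 with algebraic multiplicity 2.
Eigenvector v = (-2,1); generalized eigenvector w with (A-λI)w=v is (-1,0).
General solution: e^(-t)[c_1·v + c_2·(t·v + w)].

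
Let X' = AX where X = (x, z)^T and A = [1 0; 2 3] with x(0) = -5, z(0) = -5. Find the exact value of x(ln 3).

A = [[1,0],[2,3]]; eigenvalues λ = 1, 3.
Eigenvectors: (1,-1) for λ=1, (0,-1) for λ=3.
From the initial condition, c_1 = -5, c_2 = 10.
x(ln 3) = (-5)(3^1)(1) + (10)(3^3)(0) = -15.

-15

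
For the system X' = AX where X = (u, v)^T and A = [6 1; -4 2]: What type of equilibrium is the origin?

unstable improper node

A = [[6,1],[-4,2]]; det(A-λI) = λ^2 - 8λ + 16.
repeated λ = 4 with a single eigenvector.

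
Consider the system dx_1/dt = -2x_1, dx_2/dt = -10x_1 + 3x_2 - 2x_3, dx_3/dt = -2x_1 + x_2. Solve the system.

x_1(t) = C_1e^(-2t), x_2(t) = 2C_1e^(-2t) + C_2e^(t) + 2C_3e^(2t), x_3(t) = C_2e^(t) + C_3e^(2t)

Coefficient matrix A = [[-2, 0, 0], [-10, 3, -2], [-2, 1, 0]].
det(A - λI) = 0 gives eigenvalues λ = -2, 1, 2.
For λ=-2: eigenvector (1,2,0).
For λ=1: eigenvector (0,1,1).
For λ=2: eigenvector (0,2,1).
General solution: C_1e^(-2t)(1,2,0) + C_2e^(t)(0,1,1) + C_3e^(2t)(0,2,1).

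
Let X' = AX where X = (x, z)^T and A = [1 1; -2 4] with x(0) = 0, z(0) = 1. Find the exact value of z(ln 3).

A = [[1,1],[-2,4]]; eigenvalues λ = 3, 2.
Eigenvectors: (1,2) for λ=3, (1,1) for λ=2.
From the initial condition, c_1 = 1, c_2 = -1.
z(ln 3) = (1)(3^3)(2) + (-1)(3^2)(1) = 45.

45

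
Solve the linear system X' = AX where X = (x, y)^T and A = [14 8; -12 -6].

Coefficient matrix A = [[14, 8], [-12, -6]].
Characteristic polynomial det(A - λI) = λ^2 - 8λ + 12 = 0.
Eigenvalues λ = 2, 6.
For λ=2: (A-λI) row 1 is [12, 8], so an eigenvector is (2, -3).
For λ=6: (A-λI) row 1 is [8, 8], so an eigenvector is (-1, 1).
General solution: K_1e^(2t)(2,-3) + K_2e^(6t)(-1,1).

x(t) = 2K_1e^(2t) - K_2e^(6t), y(t) = -3K_1e^(2t) + K_2e^(6t)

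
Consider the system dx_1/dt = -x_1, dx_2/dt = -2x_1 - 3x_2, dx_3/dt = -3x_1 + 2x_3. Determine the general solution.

x_1(t) = -K_1e^(-t), x_2(t) = K_1e^(-t) + K_2e^(-3t), x_3(t) = -K_1e^(-t) - K_3e^(2t)

Coefficient matrix A = [[-1, 0, 0], [-2, -3, 0], [-3, 0, 2]].
det(A - λI) = 0 gives eigenvalues λ = -1, -3, 2.
For λ=-1: eigenvector (-1,1,-1).
For λ=-3: eigenvector (0,1,0).
For λ=2: eigenvector (0,0,-1).
General solution: K_1e^(-t)(-1,1,-1) + K_2e^(-3t)(0,1,0) + K_3e^(2t)(0,0,-1).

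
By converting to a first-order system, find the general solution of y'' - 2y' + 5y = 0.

y(t) = c_1e^(t)cos(2t) + c_2e^(t)sin(2t)

Let x_1 = y, x_2 = y'. Then x_1' = x_2 and x_2' = -5x_1 + 2x_2.
A = [[0,1],[-5,2]]; det(A-λI) = λ^2 - 2λ + 5.
Eigenvalues λ = 1 ± 2i.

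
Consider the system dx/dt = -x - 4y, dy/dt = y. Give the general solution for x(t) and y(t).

Coefficient matrix A = [[-1, -4], [0, 1]].
Characteristic polynomial det(A - λI) = λ^2 - 1 = 0.
Eigenvalues λ = 1, -1.
For λ=1: (A-λI) row 1 is [-2, -4], so an eigenvector is (2, -1).
For λ=-1: (A-λI) row 1 is [0, -4], so an eigenvector is (1, 0).
General solution: c_1e^(t)(2,-1) + c_2e^(-t)(1,0).

x(t) = 2c_1e^(t) + c_2e^(-t), y(t) = -c_1e^(t)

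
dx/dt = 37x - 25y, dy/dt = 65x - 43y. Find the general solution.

x(t) = K_1e^(-3t)sin(5t) + 2K_1e^(-3t)cos(5t) + 2K_2e^(-3t)sin(5t) - K_2e^(-3t)cos(5t), y(t) = 2K_1e^(-3t)sin(5t) + 3K_1e^(-3t)cos(5t) + 3K_2e^(-3t)sin(5t) - 2K_2e^(-3t)cos(5t)

Coefficient matrix A = [[37, -25], [65, -43]].
Characteristic polynomial det(A - λI) = λ^2 + 6λ + 34 = 0.
Eigenvalues λ = -3 ± 5i (complex conjugate pair).
For λ=-3+5i: an eigenvector is (2,3) - i(1,2) = (2 - i, 3 - 2i).
A real fundamental pair from Re and Im of e^((-3+5i)t)v: X_1 = e^(-3t)(cos(5t)·(2,3) + sin(5t)·(1,2)), X_2 = e^(-3t)(sin(5t)·(2,3) - cos(5t)·(1,2)).
General solution: K_1X_1 + K_2X_2.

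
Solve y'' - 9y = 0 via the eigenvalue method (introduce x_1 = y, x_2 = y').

Let x_1 = y, x_2 = y'. Then x_1' = x_2 and x_2' = 9x_1.
A = [[0,1],[9,0]]; det(A-λI) = λ^2 - 9.
Eigenvalues λ = 3, -3 with eigenvectors (1,3), (1,-3).

y(t) = K_1e^(3t) + K_2e^(-3t)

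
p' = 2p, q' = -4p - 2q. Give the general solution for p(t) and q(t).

p(t) = C_1e^(2t), q(t) = -C_1e^(2t) + C_2e^(-2t)

Coefficient matrix A = [[2, 0], [-4, -2]].
Characteristic polynomial det(A - λI) = λ^2 - 4 = 0.
Eigenvalues λ = 2, -2.
For λ=2: (A-λI) row 2 is [-4, -4], so an eigenvector is (1, -1).
For λ=-2: (A-λI) row 1 is [4, 0], so an eigenvector is (0, 1).
General solution: C_1e^(2t)(1,-1) + C_2e^(-2t)(0,1).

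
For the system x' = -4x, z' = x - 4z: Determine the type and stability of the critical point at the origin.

stable improper node

A = [[-4,0],[1,-4]]; det(A-λI) = λ^2 + 8λ + 16.
repeated λ = -4 with a single eigenvector.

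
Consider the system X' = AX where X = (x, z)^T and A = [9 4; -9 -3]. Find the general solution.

Coefficient matrix A = [[9, 4], [-9, -3]].
Characteristic polynomial det(A - λI) = λ^2 - 6λ + 9 = 0.
Single eigenvalue λ = 3 with algebraic multiplicity 2.
Eigenvector v = (2,-3); generalized eigenvector w with (A-λI)w=v is (-1,2).
General solution: e^(3t)[C_1·v + C_2·(t·v + w)].

x(t) = 2C_1e^(3t) + 2C_2te^(3t) - C_2e^(3t), z(t) = -3C_1e^(3t) - 3C_2te^(3t) + 2C_2e^(3t)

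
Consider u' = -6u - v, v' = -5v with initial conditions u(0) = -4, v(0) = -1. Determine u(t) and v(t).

u(t) = e^(-5t) - 5e^(-6t), v(t) = -e^(-5t)

Coefficient matrix A = [[-6, -1], [0, -5]].
Characteristic polynomial det(A - λI) = λ^2 + 11λ + 30 = 0.
Eigenvalues λ = -6, -5.
For λ=-6: (A-λI) row 1 is [0, -1], so an eigenvector is (1, 0).
For λ=-5: (A-λI) row 1 is [-1, -1], so an eigenvector is (-1, 1).
General solution: K_1e^(-6t)(1,0) + K_2e^(-5t)(-1,1).
Applying u(0)=-4, v(0)=-1 gives K_1=-5, K_2=-1.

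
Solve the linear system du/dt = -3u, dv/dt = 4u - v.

u(t) = -K_2e^(-3t), v(t) = K_1e^(-t) + 2K_2e^(-3t)

Coefficient matrix A = [[-3, 0], [4, -1]].
Characteristic polynomial det(A - λI) = λ^2 + 4λ + 3 = 0.
Eigenvalues λ = -1, -3.
For λ=-1: (A-λI) row 1 is [-2, 0], so an eigenvector is (0, 1).
For λ=-3: (A-λI) row 2 is [4, 2], so an eigenvector is (-1, 2).
General solution: K_1e^(-t)(0,1) + K_2e^(-3t)(-1,2).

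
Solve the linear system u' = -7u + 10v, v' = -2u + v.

Coefficient matrix A = [[-7, 10], [-2, 1]].
Characteristic polynomial det(A - λI) = λ^2 + 6λ + 13 = 0.
Eigenvalues λ = -3 ± 2i (complex conjugate pair).
For λ=-3+2i: an eigenvector is (-2,-1) - i(-1,0) = (-2 + i, -1).
A real fundamental pair from Re and Im of e^((-3+2i)t)v: X_1 = e^(-3t)(cos(2t)·(-2,-1) + sin(2t)·(-1,0)), X_2 = e^(-3t)(sin(2t)·(-2,-1) - cos(2t)·(-1,0)).
General solution: C_1X_1 + C_2X_2.

u(t) = -C_1e^(-3t)sin(2t) - 2C_1e^(-3t)cos(2t) - 2C_2e^(-3t)sin(2t) + C_2e^(-3t)cos(2t), v(t) = -C_1e^(-3t)cos(2t) - C_2e^(-3t)sin(2t)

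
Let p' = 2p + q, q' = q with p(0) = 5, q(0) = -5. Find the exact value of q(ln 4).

A = [[2,1],[0,1]]; eigenvalues λ = 1, 2.
Eigenvectors: (1,-1) for λ=1, (-1,0) for λ=2.
From the initial condition, c_1 = 5, c_2 = 0.
q(ln 4) = (5)(4^1)(-1) + (0)(4^2)(0) = -20.

-20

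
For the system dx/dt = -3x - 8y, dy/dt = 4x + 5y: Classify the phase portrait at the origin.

unstable spiral

A = [[-3,-8],[4,5]]; det(A-λI) = λ^2 - 2λ + 17.
λ = 1 ± 4i: positive real part.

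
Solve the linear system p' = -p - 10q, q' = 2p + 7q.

p(t) = K_1e^(3t)sin(2t) + 2K_1e^(3t)cos(2t) + 2K_2e^(3t)sin(2t) - K_2e^(3t)cos(2t), q(t) = -K_1e^(3t)cos(2t) - K_2e^(3t)sin(2t)

Coefficient matrix A = [[-1, -10], [2, 7]].
Characteristic polynomial det(A - λI) = λ^2 - 6λ + 13 = 0.
Eigenvalues λ = 3 ± 2i (complex conjugate pair).
For λ=3+2i: an eigenvector is (2,-1) - i(1,0) = (2 - i, -1).
A real fundamental pair from Re and Im of e^((3+2i)t)v: X_1 = e^(3t)(cos(2t)·(2,-1) + sin(2t)·(1,0)), X_2 = e^(3t)(sin(2t)·(2,-1) - cos(2t)·(1,0)).
General solution: K_1X_1 + K_2X_2.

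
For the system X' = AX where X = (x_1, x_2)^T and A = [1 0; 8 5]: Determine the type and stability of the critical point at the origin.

unstable node

A = [[1,0],[8,5]]; det(A-λI) = λ^2 - 6λ + 5.
λ = 5, 1: both positive.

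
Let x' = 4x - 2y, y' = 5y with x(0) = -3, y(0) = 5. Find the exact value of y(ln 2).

A = [[4,-2],[0,5]]; eigenvalues λ = 4, 5.
Eigenvectors: (1,0) for λ=4, (-2,1) for λ=5.
From the initial condition, c_1 = 7, c_2 = 5.
y(ln 2) = (7)(2^4)(0) + (5)(2^5)(1) = 160.

160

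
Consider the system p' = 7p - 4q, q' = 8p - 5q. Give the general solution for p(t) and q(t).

p(t) = -c_1e^(3t) - c_2e^(-t), q(t) = -c_1e^(3t) - 2c_2e^(-t)

Coefficient matrix A = [[7, -4], [8, -5]].
Characteristic polynomial det(A - λI) = λ^2 - 2λ - 3 = 0.
Eigenvalues λ = 3, -1.
For λ=3: (A-λI) row 1 is [4, -4], so an eigenvector is (-1, -1).
For λ=-1: (A-λI) row 1 is [8, -4], so an eigenvector is (-1, -2).
General solution: c_1e^(3t)(-1,-1) + c_2e^(-t)(-1,-2).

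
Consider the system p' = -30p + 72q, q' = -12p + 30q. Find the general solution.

p(t) = -2C_1e^(6t) + 3C_2e^(-6t), q(t) = -C_1e^(6t) + C_2e^(-6t)

Coefficient matrix A = [[-30, 72], [-12, 30]].
Characteristic polynomial det(A - λI) = λ^2 - 36 = 0.
Eigenvalues λ = 6, -6.
For λ=6: (A-λI) row 1 is [-36, 72], so an eigenvector is (-2, -1).
For λ=-6: (A-λI) row 1 is [-24, 72], so an eigenvector is (3, 1).
General solution: C_1e^(6t)(-2,-1) + C_2e^(-6t)(3,1).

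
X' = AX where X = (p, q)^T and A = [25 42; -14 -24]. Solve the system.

Coefficient matrix A = [[25, 42], [-14, -24]].
Characteristic polynomial det(A - λI) = λ^2 - λ - 12 = 0.
Eigenvalues λ = 4, -3.
For λ=4: (A-λI) row 1 is [21, 42], so an eigenvector is (2, -1).
For λ=-3: (A-λI) row 1 is [28, 42], so an eigenvector is (-3, 2).
General solution: C_1e^(4t)(2,-1) + C_2e^(-3t)(-3,2).

p(t) = 2C_1e^(4t) - 3C_2e^(-3t), q(t) = -C_1e^(4t) + 2C_2e^(-3t)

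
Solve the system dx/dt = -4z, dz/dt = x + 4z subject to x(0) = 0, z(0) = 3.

Coefficient matrix A = [[0, -4], [1, 4]].
Characteristic polynomial det(A - λI) = λ^2 - 4λ + 4 = 0.
Single eigenvalue λ = 2 with algebraic multiplicity 2.
Eigenvector v = (-2,1); generalized eigenvector w with (A-λI)w=v is (1,0).
General solution: e^(2t)[C_1·v + C_2·(t·v + w)].
Applying x(0)=0, z(0)=3 gives C_1=3, C_2=6.

x(t) = -12te^(2t), z(t) = 6te^(2t) + 3e^(2t)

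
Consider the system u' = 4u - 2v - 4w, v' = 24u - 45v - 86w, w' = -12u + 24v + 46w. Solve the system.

Coefficient matrix A = [[4, -2, -4], [24, -45, -86], [-12, 24, 46]].
det(A - λI) = 0 gives eigenvalues λ = 4, 3, -2.
For λ=4: eigenvector (1,4,-2).
For λ=3: eigenvector (2,1,0).
For λ=-2: eigenvector (0,-2,1).
General solution: C_1e^(4t)(1,4,-2) + C_2e^(3t)(2,1,0) + C_3e^(-2t)(0,-2,1).

u(t) = C_1e^(4t) + 2C_2e^(3t), v(t) = 4C_1e^(4t) + C_2e^(3t) - 2C_3e^(-2t), w(t) = -2C_1e^(4t) + C_3e^(-2t)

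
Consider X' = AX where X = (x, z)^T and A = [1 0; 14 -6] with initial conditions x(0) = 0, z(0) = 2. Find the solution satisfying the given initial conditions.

Coefficient matrix A = [[1, 0], [14, -6]].
Characteristic polynomial det(A - λI) = λ^2 + 5λ - 6 = 0.
Eigenvalues λ = -6, 1.
For λ=-6: (A-λI) row 1 is [7, 0], so an eigenvector is (0, -1).
For λ=1: (A-λI) row 2 is [14, -7], so an eigenvector is (1, 2).
General solution: c_1e^(-6t)(0,-1) + c_2e^(t)(1,2).
Applying x(0)=0, z(0)=2 gives c_1=-2, c_2=0.

x(t) = 0, z(t) = 2e^(-6t)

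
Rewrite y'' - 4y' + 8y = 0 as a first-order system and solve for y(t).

Let x_1 = y, x_2 = y'. Then x_1' = x_2 and x_2' = -8x_1 + 4x_2.
A = [[0,1],[-8,4]]; det(A-λI) = λ^2 - 4λ + 8.
Eigenvalues λ = 2 ± 2i.

y(t) = c_1e^(2t)cos(2t) + c_2e^(2t)sin(2t)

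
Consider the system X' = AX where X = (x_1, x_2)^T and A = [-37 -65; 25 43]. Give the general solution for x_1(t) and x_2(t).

x_1(t) = 3C_1e^(3t)sin(5t) - 2C_1e^(3t)cos(5t) - 2C_2e^(3t)sin(5t) - 3C_2e^(3t)cos(5t), x_2(t) = -2C_1e^(3t)sin(5t) + C_1e^(3t)cos(5t) + C_2e^(3t)sin(5t) + 2C_2e^(3t)cos(5t)

Coefficient matrix A = [[-37, -65], [25, 43]].
Characteristic polynomial det(A - λI) = λ^2 - 6λ + 34 = 0.
Eigenvalues λ = 3 ± 5i (complex conjugate pair).
For λ=3+5i: an eigenvector is (-2,1) - i(3,-2) = (-2 - 3i, 1 + 2i).
A real fundamental pair from Re and Im of e^((3+5i)t)v: X_1 = e^(3t)(cos(5t)·(-2,1) + sin(5t)·(3,-2)), X_2 = e^(3t)(sin(5t)·(-2,1) - cos(5t)·(3,-2)).
General solution: C_1X_1 + C_2X_2.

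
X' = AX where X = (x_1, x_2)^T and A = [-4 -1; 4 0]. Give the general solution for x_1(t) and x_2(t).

Coefficient matrix A = [[-4, -1], [4, 0]].
Characteristic polynomial det(A - λI) = λ^2 + 4λ + 4 = 0.
Single eigenvalue λ = -2 with algebraic multiplicity 2.
Eigenvector v = (1,-2); generalized eigenvector w with (A-λI)w=v is (0,-1).
General solution: e^(-2t)[K_1·v + K_2·(t·v + w)].

x_1(t) = K_1e^(-2t) + K_2te^(-2t), x_2(t) = -2K_1e^(-2t) - 2K_2te^(-2t) - K_2e^(-2t)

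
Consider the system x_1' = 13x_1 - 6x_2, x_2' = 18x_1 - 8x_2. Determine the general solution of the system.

Coefficient matrix A = [[13, -6], [18, -8]].
Characteristic polynomial det(A - λI) = λ^2 - 5λ + 4 = 0.
Eigenvalues λ = 1, 4.
For λ=1: (A-λI) row 1 is [12, -6], so an eigenvector is (1, 2).
For λ=4: (A-λI) row 1 is [9, -6], so an eigenvector is (2, 3).
General solution: c_1e^(t)(1,2) + c_2e^(4t)(2,3).

x_1(t) = c_1e^(t) + 2c_2e^(4t), x_2(t) = 2c_1e^(t) + 3c_2e^(4t)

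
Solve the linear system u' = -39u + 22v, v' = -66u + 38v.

Coefficient matrix A = [[-39, 22], [-66, 38]].
Characteristic polynomial det(A - λI) = λ^2 + λ - 30 = 0.
Eigenvalues λ = -6, 5.
For λ=-6: (A-λI) row 1 is [-33, 22], so an eigenvector is (-2, -3).
For λ=5: (A-λI) row 1 is [-44, 22], so an eigenvector is (-1, -2).
General solution: K_1e^(-6t)(-2,-3) + K_2e^(5t)(-1,-2).

u(t) = -2K_1e^(-6t) - K_2e^(5t), v(t) = -3K_1e^(-6t) - 2K_2e^(5t)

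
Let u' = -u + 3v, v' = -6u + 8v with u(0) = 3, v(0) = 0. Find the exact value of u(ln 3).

A = [[-1,3],[-6,8]]; eigenvalues λ = 2, 5.
Eigenvectors: (1,1) for λ=2, (-1,-2) for λ=5.
From the initial condition, c_1 = 6, c_2 = 3.
u(ln 3) = (6)(3^2)(1) + (3)(3^5)(-1) = -675.

-675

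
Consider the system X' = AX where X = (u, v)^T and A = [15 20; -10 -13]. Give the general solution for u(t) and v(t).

u(t) = -3K_1e^(t)sin(2t) + K_1e^(t)cos(2t) + K_2e^(t)sin(2t) + 3K_2e^(t)cos(2t), v(t) = 2K_1e^(t)sin(2t) - K_1e^(t)cos(2t) - K_2e^(t)sin(2t) - 2K_2e^(t)cos(2t)

Coefficient matrix A = [[15, 20], [-10, -13]].
Characteristic polynomial det(A - λI) = λ^2 - 2λ + 5 = 0.
Eigenvalues λ = 1 ± 2i (complex conjugate pair).
For λ=1+2i: an eigenvector is (1,-1) - i(-3,2) = (1 + 3i, -1 - 2i).
A real fundamental pair from Re and Im of e^((1+2i)t)v: X_1 = e^(t)(cos(2t)·(1,-1) + sin(2t)·(-3,2)), X_2 = e^(t)(sin(2t)·(1,-1) - cos(2t)·(-3,2)).
General solution: K_1X_1 + K_2X_2.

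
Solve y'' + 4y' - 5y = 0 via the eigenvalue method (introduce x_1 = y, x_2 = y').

Let x_1 = y, x_2 = y'. Then x_1' = x_2 and x_2' = 5x_1 - 4x_2.
A = [[0,1],[5,-4]]; det(A-λI) = λ^2 + 4λ - 5.
Eigenvalues λ = 1, -5 with eigenvectors (1,1), (1,-5).

y(t) = K_1e^(t) + K_2e^(-5t)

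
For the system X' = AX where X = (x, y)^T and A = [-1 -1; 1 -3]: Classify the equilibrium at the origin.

stable improper node

A = [[-1,-1],[1,-3]]; det(A-λI) = λ^2 + 4λ + 4.
repeated λ = -2 with a single eigenvector.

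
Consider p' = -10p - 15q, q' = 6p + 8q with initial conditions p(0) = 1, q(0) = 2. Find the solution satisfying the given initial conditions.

Coefficient matrix A = [[-10, -15], [6, 8]].
Characteristic polynomial det(A - λI) = λ^2 + 2λ + 10 = 0.
Eigenvalues λ = -1 ± 3i (complex conjugate pair).
For λ=-1+3i: an eigenvector is (2,-1) - i(-1,1) = (2 + i, -1 - i).
A real fundamental pair from Re and Im of e^((-1+3i)t)v: X_1 = e^(-t)(cos(3t)·(2,-1) + sin(3t)·(-1,1)), X_2 = e^(-t)(sin(3t)·(2,-1) - cos(3t)·(-1,1)).
General solution: K_1X_1 + K_2X_2.
Applying p(0)=1, q(0)=2 gives K_1=3, K_2=-5.

p(t) = -13e^(-t)sin(3t) + e^(-t)cos(3t), q(t) = 8e^(-t)sin(3t) + 2e^(-t)cos(3t)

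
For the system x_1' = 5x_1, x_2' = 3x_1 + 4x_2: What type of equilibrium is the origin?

A = [[5,0],[3,4]]; det(A-λI) = λ^2 - 9λ + 20.
λ = 4, 5: both positive.

unstable node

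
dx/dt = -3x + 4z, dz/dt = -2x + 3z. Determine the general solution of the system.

x(t) = -C_1e^(t) + 2C_2e^(-t), z(t) = -C_1e^(t) + C_2e^(-t)

Coefficient matrix A = [[-3, 4], [-2, 3]].
Characteristic polynomial det(A - λI) = λ^2 - 1 = 0.
Eigenvalues λ = 1, -1.
For λ=1: (A-λI) row 1 is [-4, 4], so an eigenvector is (-1, -1).
For λ=-1: (A-λI) row 1 is [-2, 4], so an eigenvector is (2, 1).
General solution: C_1e^(t)(-1,-1) + C_2e^(-t)(2,1).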